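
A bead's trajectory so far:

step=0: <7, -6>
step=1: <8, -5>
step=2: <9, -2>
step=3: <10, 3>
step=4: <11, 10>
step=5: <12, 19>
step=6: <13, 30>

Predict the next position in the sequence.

Successive displacements: <+1, +1>, <+1, +3>, <+1, +5>, <+1, +7>, <+1, +9>, <+1, +11> — each changes by <+0, +2>.
step 7: <13, 30> + <+1, +13> → <14, 43>

<14, 43>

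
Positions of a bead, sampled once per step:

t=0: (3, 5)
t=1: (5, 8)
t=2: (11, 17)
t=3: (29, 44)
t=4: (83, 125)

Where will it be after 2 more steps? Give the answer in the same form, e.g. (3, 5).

The jumps are (+2, +3), (+6, +9), (+18, +27), (+54, +81) — a geometric progression with ratio 3.
step 5: (83, 125) + (+162, +243) → (245, 368)
step 6: (245, 368) + (+486, +729) → (731, 1097)

(731, 1097)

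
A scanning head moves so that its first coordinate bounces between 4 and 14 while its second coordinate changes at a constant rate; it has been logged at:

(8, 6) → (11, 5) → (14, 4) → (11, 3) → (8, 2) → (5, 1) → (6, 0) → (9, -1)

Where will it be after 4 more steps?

The first coordinate travels 3 per step and bounces off the walls at 4 and 14.
  step 8: 9 → 12
  step 9: 12 → 13
  step 10: 13 → 10
  step 11: 10 → 7
The second coordinate changes by -1 each step: at step 11 it is -5.

(7, -5)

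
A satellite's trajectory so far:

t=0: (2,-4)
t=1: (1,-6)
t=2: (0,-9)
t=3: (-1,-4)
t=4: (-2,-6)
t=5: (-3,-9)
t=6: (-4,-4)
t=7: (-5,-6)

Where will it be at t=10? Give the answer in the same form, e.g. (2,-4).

(-8,-6)

First: linear, -1 per step → -8 at step 10.
Second: cycles through -4, -6, -9 every 3 steps. Step 10 lands at position 1 of the cycle → -6.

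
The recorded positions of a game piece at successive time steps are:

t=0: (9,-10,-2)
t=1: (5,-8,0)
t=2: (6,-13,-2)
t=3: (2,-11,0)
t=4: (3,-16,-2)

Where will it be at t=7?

(-4,-17,0)

The moves between consecutive positions are (-4,+2,+2), (+1,-5,-2), (-4,+2,+2), (+1,-5,-2); they repeat the 2-cycle [(-4,+2,+2), (+1,-5,-2)].
step 5: apply (-4,+2,+2) → (-1,-14,0)
step 6: apply (+1,-5,-2) → (0,-19,-2)
step 7: apply (-4,+2,+2) → (-4,-17,0)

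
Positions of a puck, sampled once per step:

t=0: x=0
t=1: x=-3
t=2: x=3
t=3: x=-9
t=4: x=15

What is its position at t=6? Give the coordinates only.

The jumps are -3, +6, -12, +24 — a geometric progression with ratio -2.
step 5: 15 − 48 → x=-33
step 6: -33 + 96 → x=63

x=63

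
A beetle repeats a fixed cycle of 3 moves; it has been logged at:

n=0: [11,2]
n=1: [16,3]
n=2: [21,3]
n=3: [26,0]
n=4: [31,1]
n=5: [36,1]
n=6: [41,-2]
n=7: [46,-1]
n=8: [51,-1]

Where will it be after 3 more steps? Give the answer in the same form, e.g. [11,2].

[66,-3]

The moves between consecutive positions are [+5,+1], [+5,+0], [+5,-3], [+5,+1], [+5,+0], [+5,-3], [+5,+1], [+5,+0]; they repeat the 3-cycle [[+5,+1], [+5,+0], [+5,-3]].
step 9: apply [+5,-3] → [56,-4]
step 10: apply [+5,+1] → [61,-3]
step 11: apply [+5,+0] → [66,-3]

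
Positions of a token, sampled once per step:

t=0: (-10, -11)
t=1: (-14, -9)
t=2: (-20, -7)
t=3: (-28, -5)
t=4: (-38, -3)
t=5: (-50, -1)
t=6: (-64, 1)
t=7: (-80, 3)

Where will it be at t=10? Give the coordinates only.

(-140, 9)

Taking differences between consecutive positions: (-4, +2), (-6, +2), (-8, +2), (-10, +2), (-12, +2), (-14, +2), (-16, +2). These grow by (-2, +0) each step.
step 8: (-80, 3) + (-18, +2) → (-98, 5)
step 9: (-98, 5) + (-20, +2) → (-118, 7)
step 10: (-118, 7) + (-22, +2) → (-140, 9)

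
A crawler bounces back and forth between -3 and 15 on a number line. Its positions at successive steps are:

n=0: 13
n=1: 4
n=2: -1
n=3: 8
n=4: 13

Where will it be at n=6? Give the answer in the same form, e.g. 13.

The value travels 9 per step and bounces off the walls at -3 and 15.
  step 5: 13 → 4
  step 6: 4 → -1

-1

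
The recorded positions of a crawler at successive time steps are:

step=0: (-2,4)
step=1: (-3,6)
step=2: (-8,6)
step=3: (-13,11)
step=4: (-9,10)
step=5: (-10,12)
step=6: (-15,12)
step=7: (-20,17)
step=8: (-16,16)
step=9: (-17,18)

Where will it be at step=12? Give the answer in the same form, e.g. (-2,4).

Differencing gives (-1,+2), (-5,+0), (-5,+5), (+4,-1), (-1,+2), (-5,+0), (-5,+5), (+4,-1), (-1,+2). This is the pattern (-1,+2), (-5,+0), (-5,+5), (+4,-1) repeated.
step 10: apply (-5,+0) → (-22,18)
step 11: apply (-5,+5) → (-27,23)
step 12: apply (+4,-1) → (-23,22)

(-23,22)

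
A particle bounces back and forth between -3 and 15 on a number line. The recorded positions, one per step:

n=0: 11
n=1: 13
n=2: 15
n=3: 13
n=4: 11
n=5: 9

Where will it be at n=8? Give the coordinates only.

The value travels 2 per step and bounces off the walls at -3 and 15.
  step 6: 9 → 7
  step 7: 7 → 5
  step 8: 5 → 3

3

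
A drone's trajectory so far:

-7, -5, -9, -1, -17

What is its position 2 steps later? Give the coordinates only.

-49

The jumps are +2, -4, +8, -16 — a geometric progression with ratio -2.
step 5: -17 + 32 → 15
step 6: 15 − 64 → -49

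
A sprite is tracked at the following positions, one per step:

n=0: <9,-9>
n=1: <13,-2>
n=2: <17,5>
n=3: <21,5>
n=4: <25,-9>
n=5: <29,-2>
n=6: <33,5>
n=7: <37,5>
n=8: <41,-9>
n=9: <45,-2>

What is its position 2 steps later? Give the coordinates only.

<53,5>

First: linear, +4 per step → 53 at step 11.
Second: cycles through -9, -2, 5, 5 every 4 steps. Step 11 lands at position 3 of the cycle → 5.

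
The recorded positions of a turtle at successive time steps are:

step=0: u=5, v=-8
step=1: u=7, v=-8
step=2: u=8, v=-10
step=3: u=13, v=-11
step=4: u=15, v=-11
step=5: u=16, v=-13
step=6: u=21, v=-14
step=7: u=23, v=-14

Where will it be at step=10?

Step-to-step displacements: (+2,+0), (+1,-2), (+5,-1), (+2,+0), (+1,-2), (+5,-1), (+2,+0) — a repeating cycle of length 3.
step 8: apply (+1,-2) → u=24, v=-16
step 9: apply (+5,-1) → u=29, v=-17
step 10: apply (+2,+0) → u=31, v=-17

u=31, v=-17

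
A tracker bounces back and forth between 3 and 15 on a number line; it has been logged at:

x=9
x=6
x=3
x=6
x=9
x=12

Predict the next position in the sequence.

The value travels 3 per step and bounces off the walls at 3 and 15.
  step 6: 12 → 15

x=15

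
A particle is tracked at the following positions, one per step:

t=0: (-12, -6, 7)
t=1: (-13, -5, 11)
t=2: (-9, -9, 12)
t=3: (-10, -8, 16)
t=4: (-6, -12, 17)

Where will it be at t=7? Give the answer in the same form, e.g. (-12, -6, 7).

Differencing gives (-1, +1, +4), (+4, -4, +1), (-1, +1, +4), (+4, -4, +1). This is the pattern (-1, +1, +4), (+4, -4, +1) repeated.
step 5: apply (-1, +1, +4) → (-7, -11, 21)
step 6: apply (+4, -4, +1) → (-3, -15, 22)
step 7: apply (-1, +1, +4) → (-4, -14, 26)

(-4, -14, 26)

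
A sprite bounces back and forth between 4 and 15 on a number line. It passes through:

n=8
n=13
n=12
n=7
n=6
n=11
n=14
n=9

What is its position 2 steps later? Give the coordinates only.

The value reflects between 4 and 15, moving 5 per step.
  step 8: 9 → 4
  step 9: 4 → 9

n=9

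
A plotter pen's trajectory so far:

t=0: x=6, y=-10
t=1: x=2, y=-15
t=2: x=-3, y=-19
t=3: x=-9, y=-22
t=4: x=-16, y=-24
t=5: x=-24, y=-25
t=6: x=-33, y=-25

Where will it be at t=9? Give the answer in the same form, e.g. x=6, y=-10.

x=-66, y=-19

First differences are (-4, -5), (-5, -4), (-6, -3), (-7, -2), (-8, -1), (-9, +0); their common second difference is (-1, +1) (constant acceleration).
step 7: x=-33, y=-25 + (-10, +1) → x=-43, y=-24
step 8: x=-43, y=-24 + (-11, +2) → x=-54, y=-22
step 9: x=-54, y=-22 + (-12, +3) → x=-66, y=-19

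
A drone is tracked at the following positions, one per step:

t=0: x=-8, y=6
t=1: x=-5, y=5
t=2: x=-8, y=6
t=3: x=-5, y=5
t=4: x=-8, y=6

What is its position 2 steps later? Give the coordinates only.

x=-8, y=6

Step-to-step displacements: (+3, -1), (-3, +1), (+3, -1), (-3, +1); each is -1× the previous.
step 5: x=-8, y=6 + (+3, -1) → x=-5, y=5
step 6: x=-5, y=5 + (-3, +1) → x=-8, y=6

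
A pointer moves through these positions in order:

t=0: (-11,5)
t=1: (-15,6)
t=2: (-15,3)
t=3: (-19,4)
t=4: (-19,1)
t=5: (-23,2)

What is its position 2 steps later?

(-27,0)

Step-to-step displacements: (-4,+1), (+0,-3), (-4,+1), (+0,-3), (-4,+1) — a repeating cycle of length 2.
step 6: apply (+0,-3) → (-23,-1)
step 7: apply (-4,+1) → (-27,0)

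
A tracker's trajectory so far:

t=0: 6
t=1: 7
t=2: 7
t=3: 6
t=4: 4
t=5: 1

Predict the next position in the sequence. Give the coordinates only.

-3

Taking differences between consecutive positions: +1, +0, -1, -2, -3. These grow by -1 each step.
step 6: 1 − 4 → -3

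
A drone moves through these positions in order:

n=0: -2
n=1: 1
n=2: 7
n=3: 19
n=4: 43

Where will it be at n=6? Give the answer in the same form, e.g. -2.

The jumps are +3, +6, +12, +24 — a geometric progression with ratio 2.
step 5: 43 + 48 → 91
step 6: 91 + 96 → 187

187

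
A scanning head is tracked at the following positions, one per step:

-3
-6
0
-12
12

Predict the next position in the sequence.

The jumps are -3, +6, -12, +24 — a geometric progression with ratio -2.
step 5: 12 − 48 → -36

-36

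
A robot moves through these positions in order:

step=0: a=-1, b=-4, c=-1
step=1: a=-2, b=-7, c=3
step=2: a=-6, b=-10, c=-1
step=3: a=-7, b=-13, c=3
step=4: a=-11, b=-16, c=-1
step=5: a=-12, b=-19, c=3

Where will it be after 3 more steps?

a=-21, b=-28, c=-1

Differencing gives (-1, -3, +4), (-4, -3, -4), (-1, -3, +4), (-4, -3, -4), (-1, -3, +4). This is the pattern (-1, -3, +4), (-4, -3, -4) repeated.
step 6: apply (-4, -3, -4) → a=-16, b=-22, c=-1
step 7: apply (-1, -3, +4) → a=-17, b=-25, c=3
step 8: apply (-4, -3, -4) → a=-21, b=-28, c=-1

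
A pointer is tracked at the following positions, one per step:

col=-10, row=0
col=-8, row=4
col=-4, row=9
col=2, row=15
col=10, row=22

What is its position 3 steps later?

col=46, row=49

Successive displacements: (+2, +4), (+4, +5), (+6, +6), (+8, +7) — each changes by (+2, +1).
step 5: col=10, row=22 + (+10, +8) → col=20, row=30
step 6: col=20, row=30 + (+12, +9) → col=32, row=39
step 7: col=32, row=39 + (+14, +10) → col=46, row=49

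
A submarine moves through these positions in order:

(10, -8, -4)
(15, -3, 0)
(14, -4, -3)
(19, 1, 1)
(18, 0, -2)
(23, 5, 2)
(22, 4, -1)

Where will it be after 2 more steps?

Differencing gives (+5, +5, +4), (-1, -1, -3), (+5, +5, +4), (-1, -1, -3), (+5, +5, +4), (-1, -1, -3). This is the pattern (+5, +5, +4), (-1, -1, -3) repeated.
step 7: apply (+5, +5, +4) → (27, 9, 3)
step 8: apply (-1, -1, -3) → (26, 8, 0)

(26, 8, 0)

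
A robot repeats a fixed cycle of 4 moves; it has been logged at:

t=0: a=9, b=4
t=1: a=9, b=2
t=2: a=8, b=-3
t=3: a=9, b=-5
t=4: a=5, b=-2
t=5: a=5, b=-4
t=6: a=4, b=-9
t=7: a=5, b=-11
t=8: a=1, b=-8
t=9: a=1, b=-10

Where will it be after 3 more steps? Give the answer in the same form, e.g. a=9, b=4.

a=-3, b=-14

Differencing gives (+0, -2), (-1, -5), (+1, -2), (-4, +3), (+0, -2), (-1, -5), (+1, -2), (-4, +3), (+0, -2). This is the pattern (+0, -2), (-1, -5), (+1, -2), (-4, +3) repeated.
step 10: apply (-1, -5) → a=0, b=-15
step 11: apply (+1, -2) → a=1, b=-17
step 12: apply (-4, +3) → a=-3, b=-14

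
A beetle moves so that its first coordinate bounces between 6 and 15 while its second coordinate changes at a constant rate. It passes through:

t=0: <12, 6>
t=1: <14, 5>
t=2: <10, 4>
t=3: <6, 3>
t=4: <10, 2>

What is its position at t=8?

<8, -2>

The first coordinate reflects between 6 and 15, moving 4 per step.
  step 5: 10 → 14
  step 6: 14 → 12
  step 7: 12 → 8
  step 8: 8 → 8
The second coordinate changes by -1 each step: at step 8 it is -2.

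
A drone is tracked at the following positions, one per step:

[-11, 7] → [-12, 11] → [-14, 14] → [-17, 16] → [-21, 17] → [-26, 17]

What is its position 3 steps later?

[-47, 11]

First differences are [-1, +4], [-2, +3], [-3, +2], [-4, +1], [-5, +0]; their common second difference is [-1, -1] (constant acceleration).
step 6: [-26, 17] + [-6, -1] → [-32, 16]
step 7: [-32, 16] + [-7, -2] → [-39, 14]
step 8: [-39, 14] + [-8, -3] → [-47, 11]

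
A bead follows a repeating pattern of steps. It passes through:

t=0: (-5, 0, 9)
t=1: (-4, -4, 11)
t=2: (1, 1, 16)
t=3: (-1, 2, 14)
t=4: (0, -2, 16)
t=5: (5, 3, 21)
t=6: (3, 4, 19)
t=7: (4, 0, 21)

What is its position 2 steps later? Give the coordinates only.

(7, 6, 24)

The moves between consecutive positions are (+1, -4, +2), (+5, +5, +5), (-2, +1, -2), (+1, -4, +2), (+5, +5, +5), (-2, +1, -2), (+1, -4, +2); they repeat the 3-cycle [(+1, -4, +2), (+5, +5, +5), (-2, +1, -2)].
step 8: apply (+5, +5, +5) → (9, 5, 26)
step 9: apply (-2, +1, -2) → (7, 6, 24)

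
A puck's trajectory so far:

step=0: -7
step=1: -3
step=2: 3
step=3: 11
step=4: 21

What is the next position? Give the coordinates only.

Taking differences between consecutive positions: +4, +6, +8, +10. These grow by +2 each step.
step 5: 21 + 12 → 33

33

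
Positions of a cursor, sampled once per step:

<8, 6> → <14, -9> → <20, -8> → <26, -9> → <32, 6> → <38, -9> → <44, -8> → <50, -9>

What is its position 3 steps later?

The first coordinate changes by +6 each step, so at step 10 it is 8 + 10·(6) = 68.
The second coordinate repeats the cycle [6, -9, -8, -9] with period 4; step 10 mod 4 = 2, giving -8.

<68, -8>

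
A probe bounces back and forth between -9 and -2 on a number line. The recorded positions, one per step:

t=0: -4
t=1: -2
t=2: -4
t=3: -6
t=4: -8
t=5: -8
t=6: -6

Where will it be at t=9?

The value travels 2 per step and bounces off the walls at -9 and -2.
  step 7: -6 → -4
  step 8: -4 → -2
  step 9: -2 → -4

-4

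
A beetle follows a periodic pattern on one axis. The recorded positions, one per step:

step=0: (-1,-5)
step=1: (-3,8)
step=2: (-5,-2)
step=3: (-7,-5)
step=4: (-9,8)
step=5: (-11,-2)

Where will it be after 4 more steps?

First: linear, -2 per step → -19 at step 9.
Second: cycles through -5, 8, -2 every 3 steps. Step 9 lands at position 0 of the cycle → -5.

(-19,-5)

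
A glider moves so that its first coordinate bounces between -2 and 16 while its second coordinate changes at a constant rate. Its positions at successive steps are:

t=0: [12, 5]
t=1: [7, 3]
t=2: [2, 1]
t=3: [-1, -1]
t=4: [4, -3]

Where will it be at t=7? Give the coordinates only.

The first coordinate travels 5 per step and bounces off the walls at -2 and 16.
  step 5: 4 → 9
  step 6: 9 → 14
  step 7: 14 → 13
The second coordinate changes by -2 each step: at step 7 it is -9.

[13, -9]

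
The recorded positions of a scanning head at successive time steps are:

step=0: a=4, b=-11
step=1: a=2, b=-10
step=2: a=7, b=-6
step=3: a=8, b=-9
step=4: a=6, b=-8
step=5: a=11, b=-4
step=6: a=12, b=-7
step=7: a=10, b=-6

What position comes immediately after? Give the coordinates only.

a=15, b=-2

Differencing gives (-2, +1), (+5, +4), (+1, -3), (-2, +1), (+5, +4), (+1, -3), (-2, +1). This is the pattern (-2, +1), (+5, +4), (+1, -3) repeated.
step 8: apply (+5, +4) → a=15, b=-2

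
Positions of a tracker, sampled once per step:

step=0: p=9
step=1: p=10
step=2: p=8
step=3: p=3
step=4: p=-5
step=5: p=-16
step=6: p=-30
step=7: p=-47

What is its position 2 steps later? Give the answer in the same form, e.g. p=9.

Successive displacements: +1, -2, -5, -8, -11, -14, -17 — each changes by -3.
step 8: -47 − 20 → p=-67
step 9: -67 − 23 → p=-90

p=-90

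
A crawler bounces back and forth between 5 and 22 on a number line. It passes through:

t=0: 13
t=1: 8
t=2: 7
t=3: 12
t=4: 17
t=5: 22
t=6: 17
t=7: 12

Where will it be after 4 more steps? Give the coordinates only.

The value travels 5 per step and bounces off the walls at 5 and 22.
  step 8: 12 → 7
  step 9: 7 → 8
  step 10: 8 → 13
  step 11: 13 → 18

18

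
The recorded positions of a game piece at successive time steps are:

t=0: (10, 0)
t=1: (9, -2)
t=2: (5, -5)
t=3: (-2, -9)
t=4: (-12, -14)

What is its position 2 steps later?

First differences are (-1, -2), (-4, -3), (-7, -4), (-10, -5); their common second difference is (-3, -1) (constant acceleration).
step 5: (-12, -14) + (-13, -6) → (-25, -20)
step 6: (-25, -20) + (-16, -7) → (-41, -27)

(-41, -27)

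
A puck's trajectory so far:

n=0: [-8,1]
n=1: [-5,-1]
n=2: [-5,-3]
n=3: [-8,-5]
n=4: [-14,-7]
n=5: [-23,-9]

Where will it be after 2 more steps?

First differences are [+3,-2], [+0,-2], [-3,-2], [-6,-2], [-9,-2]; their common second difference is [-3,+0] (constant acceleration).
step 6: [-23,-9] + [-12,-2] → [-35,-11]
step 7: [-35,-11] + [-15,-2] → [-50,-13]

[-50,-13]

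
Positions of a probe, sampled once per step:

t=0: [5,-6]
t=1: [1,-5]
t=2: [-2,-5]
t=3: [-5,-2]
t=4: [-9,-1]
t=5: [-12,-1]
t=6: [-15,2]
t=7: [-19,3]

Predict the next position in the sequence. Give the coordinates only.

Step-to-step displacements: [-4,+1], [-3,+0], [-3,+3], [-4,+1], [-3,+0], [-3,+3], [-4,+1] — a repeating cycle of length 3.
step 8: apply [-3,+0] → [-22,3]

[-22,3]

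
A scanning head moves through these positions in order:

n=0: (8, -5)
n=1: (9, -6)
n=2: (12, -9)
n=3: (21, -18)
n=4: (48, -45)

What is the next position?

(129, -126)

Consecutive displacements (+1, -1), (+3, -3), (+9, -9), (+27, -27) scale by a factor of 3 each step.
step 5: (48, -45) + (+81, -81) → (129, -126)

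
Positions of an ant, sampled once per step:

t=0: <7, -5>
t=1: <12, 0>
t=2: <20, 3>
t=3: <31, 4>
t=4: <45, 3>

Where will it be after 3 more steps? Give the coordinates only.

Successive displacements: <+5, +5>, <+8, +3>, <+11, +1>, <+14, -1> — each changes by <+3, -2>.
step 5: <45, 3> + <+17, -3> → <62, 0>
step 6: <62, 0> + <+20, -5> → <82, -5>
step 7: <82, -5> + <+23, -7> → <105, -12>

<105, -12>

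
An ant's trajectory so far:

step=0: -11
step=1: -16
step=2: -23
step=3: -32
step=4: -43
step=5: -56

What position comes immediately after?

Taking differences between consecutive positions: -5, -7, -9, -11, -13. These grow by -2 each step.
step 6: -56 − 15 → -71

-71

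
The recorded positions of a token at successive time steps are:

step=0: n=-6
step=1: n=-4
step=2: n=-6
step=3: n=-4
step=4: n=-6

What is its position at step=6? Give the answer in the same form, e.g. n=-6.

n=-6

Step-to-step displacements: +2, -2, +2, -2; each is -1× the previous.
step 5: -6 + 2 → n=-4
step 6: -4 − 2 → n=-6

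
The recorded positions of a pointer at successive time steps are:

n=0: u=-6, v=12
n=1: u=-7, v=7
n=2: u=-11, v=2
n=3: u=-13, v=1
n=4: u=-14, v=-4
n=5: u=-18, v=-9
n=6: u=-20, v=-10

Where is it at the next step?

The moves between consecutive positions are (-1, -5), (-4, -5), (-2, -1), (-1, -5), (-4, -5), (-2, -1); they repeat the 3-cycle [(-1, -5), (-4, -5), (-2, -1)].
step 7: apply (-1, -5) → u=-21, v=-15

u=-21, v=-15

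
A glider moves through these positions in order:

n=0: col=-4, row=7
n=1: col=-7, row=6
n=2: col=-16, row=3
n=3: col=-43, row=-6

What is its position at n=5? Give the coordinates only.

Step-to-step displacements: (-3,-1), (-9,-3), (-27,-9); each is 3× the previous.
step 4: col=-43, row=-6 + (-81,-27) → col=-124, row=-33
step 5: col=-124, row=-33 + (-243,-81) → col=-367, row=-114

col=-367, row=-114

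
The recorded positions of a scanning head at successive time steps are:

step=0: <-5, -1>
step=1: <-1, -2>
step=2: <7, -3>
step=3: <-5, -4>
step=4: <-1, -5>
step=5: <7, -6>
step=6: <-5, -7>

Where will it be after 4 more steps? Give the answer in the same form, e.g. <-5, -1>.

<-1, -11>

First: cycles through -5, -1, 7 every 3 steps. Step 10 lands at position 1 of the cycle → -1.
Second: linear, -1 per step → -11 at step 10.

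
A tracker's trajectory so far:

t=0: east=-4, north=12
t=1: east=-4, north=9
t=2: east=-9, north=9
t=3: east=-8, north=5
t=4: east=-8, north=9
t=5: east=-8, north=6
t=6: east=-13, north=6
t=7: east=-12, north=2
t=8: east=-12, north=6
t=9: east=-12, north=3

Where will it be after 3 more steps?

east=-16, north=3

The moves between consecutive positions are (+0, -3), (-5, +0), (+1, -4), (+0, +4), (+0, -3), (-5, +0), (+1, -4), (+0, +4), (+0, -3); they repeat the 4-cycle [(+0, -3), (-5, +0), (+1, -4), (+0, +4)].
step 10: apply (-5, +0) → east=-17, north=3
step 11: apply (+1, -4) → east=-16, north=-1
step 12: apply (+0, +4) → east=-16, north=3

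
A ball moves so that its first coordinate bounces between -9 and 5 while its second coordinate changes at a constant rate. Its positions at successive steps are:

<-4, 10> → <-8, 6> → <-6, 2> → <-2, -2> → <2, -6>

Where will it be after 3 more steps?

The first coordinate travels 4 per step and bounces off the walls at -9 and 5.
  step 5: 2 → 4
  step 6: 4 → 0
  step 7: 0 → -4
The second coordinate changes by -4 each step: at step 7 it is -18.

<-4, -18>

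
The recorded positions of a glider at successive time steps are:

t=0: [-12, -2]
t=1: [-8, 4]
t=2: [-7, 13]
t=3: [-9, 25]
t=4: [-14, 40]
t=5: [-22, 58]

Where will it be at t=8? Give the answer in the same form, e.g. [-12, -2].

Taking differences between consecutive positions: [+4, +6], [+1, +9], [-2, +12], [-5, +15], [-8, +18]. These grow by [-3, +3] each step.
step 6: [-22, 58] + [-11, +21] → [-33, 79]
step 7: [-33, 79] + [-14, +24] → [-47, 103]
step 8: [-47, 103] + [-17, +27] → [-64, 130]

[-64, 130]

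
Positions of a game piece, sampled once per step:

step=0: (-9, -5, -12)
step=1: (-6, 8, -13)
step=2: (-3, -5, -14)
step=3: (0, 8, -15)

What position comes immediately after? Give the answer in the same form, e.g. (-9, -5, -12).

(3, -5, -16)

First: linear, +3 per step → 3 at step 4.
Second: cycles through -5, 8 every 2 steps. Step 4 lands at position 0 of the cycle → -5.
Third: linear, -1 per step → -16 at step 4.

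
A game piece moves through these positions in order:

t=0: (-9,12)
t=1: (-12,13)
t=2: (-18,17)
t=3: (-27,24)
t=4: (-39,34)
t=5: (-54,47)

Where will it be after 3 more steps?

First differences are (-3,+1), (-6,+4), (-9,+7), (-12,+10), (-15,+13); their common second difference is (-3,+3) (constant acceleration).
step 6: (-54,47) + (-18,+16) → (-72,63)
step 7: (-72,63) + (-21,+19) → (-93,82)
step 8: (-93,82) + (-24,+22) → (-117,104)

(-117,104)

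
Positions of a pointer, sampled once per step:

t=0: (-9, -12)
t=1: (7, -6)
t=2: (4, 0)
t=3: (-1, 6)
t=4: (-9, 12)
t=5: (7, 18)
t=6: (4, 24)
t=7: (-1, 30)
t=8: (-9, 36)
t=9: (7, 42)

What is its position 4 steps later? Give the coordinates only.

(7, 66)

The first coordinate repeats the cycle [-9, 7, 4, -1] with period 4; step 13 mod 4 = 1, giving 7.
The second coordinate changes by +6 each step, so at step 13 it is -12 + 13·(6) = 66.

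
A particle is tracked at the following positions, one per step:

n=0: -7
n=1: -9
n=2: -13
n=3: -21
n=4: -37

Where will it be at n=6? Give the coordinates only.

-133

The jumps are -2, -4, -8, -16 — a geometric progression with ratio 2.
step 5: -37 − 32 → -69
step 6: -69 − 64 → -133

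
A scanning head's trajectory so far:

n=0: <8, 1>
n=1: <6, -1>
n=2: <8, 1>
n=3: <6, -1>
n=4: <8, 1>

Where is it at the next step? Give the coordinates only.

<6, -1>

Step-to-step displacements: <-2, -2>, <+2, +2>, <-2, -2>, <+2, +2>; each is -1× the previous.
step 5: <8, 1> + <-2, -2> → <6, -1>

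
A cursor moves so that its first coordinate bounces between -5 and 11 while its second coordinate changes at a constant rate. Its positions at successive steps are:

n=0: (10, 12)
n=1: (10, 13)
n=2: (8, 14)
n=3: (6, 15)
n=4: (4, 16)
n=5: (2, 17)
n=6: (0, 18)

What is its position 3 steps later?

The first coordinate reflects between -5 and 11, moving 2 per step.
  step 7: 0 → -2
  step 8: -2 → -4
  step 9: -4 → -4
The second coordinate changes by +1 each step: at step 9 it is 21.

(-4, 21)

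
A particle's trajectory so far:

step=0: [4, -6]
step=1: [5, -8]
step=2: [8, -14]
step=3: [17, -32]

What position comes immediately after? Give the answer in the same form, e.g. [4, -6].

The jumps are [+1, -2], [+3, -6], [+9, -18] — a geometric progression with ratio 3.
step 4: [17, -32] + [+27, -54] → [44, -86]

[44, -86]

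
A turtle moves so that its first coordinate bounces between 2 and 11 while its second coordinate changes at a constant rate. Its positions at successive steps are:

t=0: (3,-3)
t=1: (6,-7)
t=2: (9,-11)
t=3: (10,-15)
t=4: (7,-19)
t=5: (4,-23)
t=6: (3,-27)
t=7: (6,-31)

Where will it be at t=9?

(10,-39)

The first coordinate travels 3 per step and bounces off the walls at 2 and 11.
  step 8: 6 → 9
  step 9: 9 → 10
The second coordinate changes by -4 each step: at step 9 it is -39.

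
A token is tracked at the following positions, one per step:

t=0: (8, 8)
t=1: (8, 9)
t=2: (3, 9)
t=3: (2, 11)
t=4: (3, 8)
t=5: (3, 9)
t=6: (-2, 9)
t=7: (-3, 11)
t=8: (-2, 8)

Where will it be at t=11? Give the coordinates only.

(-8, 11)

Differencing gives (+0, +1), (-5, +0), (-1, +2), (+1, -3), (+0, +1), (-5, +0), (-1, +2), (+1, -3). This is the pattern (+0, +1), (-5, +0), (-1, +2), (+1, -3) repeated.
step 9: apply (+0, +1) → (-2, 9)
step 10: apply (-5, +0) → (-7, 9)
step 11: apply (-1, +2) → (-8, 11)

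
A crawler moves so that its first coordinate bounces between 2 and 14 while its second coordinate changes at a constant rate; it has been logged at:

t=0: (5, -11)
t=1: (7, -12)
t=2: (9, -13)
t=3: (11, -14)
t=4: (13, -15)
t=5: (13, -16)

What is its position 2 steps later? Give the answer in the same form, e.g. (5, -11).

The first coordinate reflects between 2 and 14, moving 2 per step.
  step 6: 13 → 11
  step 7: 11 → 9
The second coordinate changes by -1 each step: at step 7 it is -18.

(9, -18)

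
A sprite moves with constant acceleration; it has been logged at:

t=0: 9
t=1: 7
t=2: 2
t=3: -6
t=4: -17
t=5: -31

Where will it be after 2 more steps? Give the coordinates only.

-68

Successive displacements: -2, -5, -8, -11, -14 — each changes by -3.
step 6: -31 − 17 → -48
step 7: -48 − 20 → -68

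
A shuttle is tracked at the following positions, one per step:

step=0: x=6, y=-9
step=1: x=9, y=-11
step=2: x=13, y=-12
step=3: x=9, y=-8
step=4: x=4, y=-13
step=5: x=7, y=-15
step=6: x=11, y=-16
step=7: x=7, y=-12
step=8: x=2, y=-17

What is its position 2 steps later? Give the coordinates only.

x=9, y=-20

Differencing gives (+3,-2), (+4,-1), (-4,+4), (-5,-5), (+3,-2), (+4,-1), (-4,+4), (-5,-5). This is the pattern (+3,-2), (+4,-1), (-4,+4), (-5,-5) repeated.
step 9: apply (+3,-2) → x=5, y=-19
step 10: apply (+4,-1) → x=9, y=-20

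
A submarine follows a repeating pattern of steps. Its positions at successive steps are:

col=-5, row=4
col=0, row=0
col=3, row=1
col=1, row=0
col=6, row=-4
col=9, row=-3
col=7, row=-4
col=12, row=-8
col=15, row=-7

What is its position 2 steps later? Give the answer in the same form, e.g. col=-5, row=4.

Step-to-step displacements: (+5,-4), (+3,+1), (-2,-1), (+5,-4), (+3,+1), (-2,-1), (+5,-4), (+3,+1) — a repeating cycle of length 3.
step 9: apply (-2,-1) → col=13, row=-8
step 10: apply (+5,-4) → col=18, row=-12

col=18, row=-12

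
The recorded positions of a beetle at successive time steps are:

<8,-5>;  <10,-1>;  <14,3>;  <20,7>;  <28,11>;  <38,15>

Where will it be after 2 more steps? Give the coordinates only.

<64,23>

First differences are <+2,+4>, <+4,+4>, <+6,+4>, <+8,+4>, <+10,+4>; their common second difference is <+2,+0> (constant acceleration).
step 6: <38,15> + <+12,+4> → <50,19>
step 7: <50,19> + <+14,+4> → <64,23>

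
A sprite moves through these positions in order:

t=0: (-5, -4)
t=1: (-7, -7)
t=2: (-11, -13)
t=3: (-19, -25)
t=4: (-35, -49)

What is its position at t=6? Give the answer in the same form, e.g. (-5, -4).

(-131, -193)

Step-to-step displacements: (-2, -3), (-4, -6), (-8, -12), (-16, -24); each is 2× the previous.
step 5: (-35, -49) + (-32, -48) → (-67, -97)
step 6: (-67, -97) + (-64, -96) → (-131, -193)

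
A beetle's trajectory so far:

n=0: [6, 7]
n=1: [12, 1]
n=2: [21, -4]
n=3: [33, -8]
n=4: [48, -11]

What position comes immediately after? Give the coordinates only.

[66, -13]

First differences are [+6, -6], [+9, -5], [+12, -4], [+15, -3]; their common second difference is [+3, +1] (constant acceleration).
step 5: [48, -11] + [+18, -2] → [66, -13]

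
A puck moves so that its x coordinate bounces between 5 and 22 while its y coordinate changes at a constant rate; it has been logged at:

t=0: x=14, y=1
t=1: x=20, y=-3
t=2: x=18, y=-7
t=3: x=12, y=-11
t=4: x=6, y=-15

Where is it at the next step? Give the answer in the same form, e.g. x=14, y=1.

The x coordinate reflects between 5 and 22, moving 6 per step.
  step 5: 6 → 10
The y coordinate changes by -4 each step: at step 5 it is -19.

x=10, y=-19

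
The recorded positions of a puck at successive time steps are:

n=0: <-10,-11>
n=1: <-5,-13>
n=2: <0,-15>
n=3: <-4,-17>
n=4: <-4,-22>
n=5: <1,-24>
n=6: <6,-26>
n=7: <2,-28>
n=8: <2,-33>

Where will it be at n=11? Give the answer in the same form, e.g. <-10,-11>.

<8,-39>

Step-to-step displacements: <+5,-2>, <+5,-2>, <-4,-2>, <+0,-5>, <+5,-2>, <+5,-2>, <-4,-2>, <+0,-5> — a repeating cycle of length 4.
step 9: apply <+5,-2> → <7,-35>
step 10: apply <+5,-2> → <12,-37>
step 11: apply <-4,-2> → <8,-39>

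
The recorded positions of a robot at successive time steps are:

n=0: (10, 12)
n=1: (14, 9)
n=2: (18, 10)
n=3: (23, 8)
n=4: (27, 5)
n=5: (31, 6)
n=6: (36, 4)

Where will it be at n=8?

The moves between consecutive positions are (+4, -3), (+4, +1), (+5, -2), (+4, -3), (+4, +1), (+5, -2); they repeat the 3-cycle [(+4, -3), (+4, +1), (+5, -2)].
step 7: apply (+4, -3) → (40, 1)
step 8: apply (+4, +1) → (44, 2)

(44, 2)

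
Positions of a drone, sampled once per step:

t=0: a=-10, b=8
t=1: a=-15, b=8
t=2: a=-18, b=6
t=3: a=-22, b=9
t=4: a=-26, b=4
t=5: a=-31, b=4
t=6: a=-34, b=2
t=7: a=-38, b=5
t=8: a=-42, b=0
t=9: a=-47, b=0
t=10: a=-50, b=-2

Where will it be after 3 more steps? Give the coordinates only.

The moves between consecutive positions are (-5,+0), (-3,-2), (-4,+3), (-4,-5), (-5,+0), (-3,-2), (-4,+3), (-4,-5), (-5,+0), (-3,-2); they repeat the 4-cycle [(-5,+0), (-3,-2), (-4,+3), (-4,-5)].
step 11: apply (-4,+3) → a=-54, b=1
step 12: apply (-4,-5) → a=-58, b=-4
step 13: apply (-5,+0) → a=-63, b=-4

a=-63, b=-4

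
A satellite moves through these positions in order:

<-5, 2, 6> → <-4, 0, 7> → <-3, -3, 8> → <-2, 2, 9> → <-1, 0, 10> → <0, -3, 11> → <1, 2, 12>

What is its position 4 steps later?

<5, 0, 16>

First: linear, +1 per step → 5 at step 10.
Second: cycles through 2, 0, -3 every 3 steps. Step 10 lands at position 1 of the cycle → 0.
Third: linear, +1 per step → 16 at step 10.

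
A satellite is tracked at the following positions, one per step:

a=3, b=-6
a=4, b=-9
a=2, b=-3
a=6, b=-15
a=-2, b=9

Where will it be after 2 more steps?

The jumps are (+1,-3), (-2,+6), (+4,-12), (-8,+24) — a geometric progression with ratio -2.
step 5: a=-2, b=9 + (+16,-48) → a=14, b=-39
step 6: a=14, b=-39 + (-32,+96) → a=-18, b=57

a=-18, b=57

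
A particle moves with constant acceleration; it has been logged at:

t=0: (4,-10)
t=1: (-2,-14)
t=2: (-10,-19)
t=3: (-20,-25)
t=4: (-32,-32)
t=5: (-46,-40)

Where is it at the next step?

First differences are (-6,-4), (-8,-5), (-10,-6), (-12,-7), (-14,-8); their common second difference is (-2,-1) (constant acceleration).
step 6: (-46,-40) + (-16,-9) → (-62,-49)

(-62,-49)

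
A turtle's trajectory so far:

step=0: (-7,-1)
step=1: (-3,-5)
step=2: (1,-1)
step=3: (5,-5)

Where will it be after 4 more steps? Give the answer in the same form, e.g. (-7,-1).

(21,-5)

The first coordinate changes by +4 each step, so at step 7 it is -7 + 7·(4) = 21.
The second coordinate repeats the cycle [-1, -5] with period 2; step 7 mod 2 = 1, giving -5.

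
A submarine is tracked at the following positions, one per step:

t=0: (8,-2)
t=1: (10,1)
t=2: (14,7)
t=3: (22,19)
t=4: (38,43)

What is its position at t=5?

The jumps are (+2,+3), (+4,+6), (+8,+12), (+16,+24) — a geometric progression with ratio 2.
step 5: (38,43) + (+32,+48) → (70,91)

(70,91)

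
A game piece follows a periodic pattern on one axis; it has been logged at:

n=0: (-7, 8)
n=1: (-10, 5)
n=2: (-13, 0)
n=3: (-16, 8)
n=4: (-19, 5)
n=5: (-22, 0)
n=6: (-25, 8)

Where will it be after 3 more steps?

First: linear, -3 per step → -34 at step 9.
Second: cycles through 8, 5, 0 every 3 steps. Step 9 lands at position 0 of the cycle → 8.

(-34, 8)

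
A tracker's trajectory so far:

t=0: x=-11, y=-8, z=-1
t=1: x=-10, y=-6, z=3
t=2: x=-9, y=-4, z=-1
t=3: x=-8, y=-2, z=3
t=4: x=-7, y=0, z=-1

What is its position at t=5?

x=-6, y=2, z=3

The x coordinate changes by +1 each step, so at step 5 it is -11 + 5·(1) = -6.
The y coordinate changes by +2 each step, so at step 5 it is -8 + 5·(2) = 2.
The z coordinate repeats the cycle [-1, 3] with period 2; step 5 mod 2 = 1, giving 3.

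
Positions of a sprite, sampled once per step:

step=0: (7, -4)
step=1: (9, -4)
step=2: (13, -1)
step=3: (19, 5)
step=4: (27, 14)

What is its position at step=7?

Successive displacements: (+2, +0), (+4, +3), (+6, +6), (+8, +9) — each changes by (+2, +3).
step 5: (27, 14) + (+10, +12) → (37, 26)
step 6: (37, 26) + (+12, +15) → (49, 41)
step 7: (49, 41) + (+14, +18) → (63, 59)

(63, 59)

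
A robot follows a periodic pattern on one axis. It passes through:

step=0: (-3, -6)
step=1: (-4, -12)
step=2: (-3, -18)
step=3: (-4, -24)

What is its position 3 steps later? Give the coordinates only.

First: cycles through -3, -4 every 2 steps. Step 6 lands at position 0 of the cycle → -3.
Second: linear, -6 per step → -42 at step 6.

(-3, -42)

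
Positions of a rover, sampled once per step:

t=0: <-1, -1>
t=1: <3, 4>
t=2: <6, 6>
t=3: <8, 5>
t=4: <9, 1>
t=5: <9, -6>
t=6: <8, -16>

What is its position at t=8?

Taking differences between consecutive positions: <+4, +5>, <+3, +2>, <+2, -1>, <+1, -4>, <+0, -7>, <-1, -10>. These grow by <-1, -3> each step.
step 7: <8, -16> + <-2, -13> → <6, -29>
step 8: <6, -29> + <-3, -16> → <3, -45>

<3, -45>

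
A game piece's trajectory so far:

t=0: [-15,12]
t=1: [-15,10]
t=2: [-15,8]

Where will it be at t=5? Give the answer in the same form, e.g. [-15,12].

Each step adds [+0,-2] to the position.
step 3: [-15,8] + [+0,-2] → [-15,6]
step 4: [-15,6] + [+0,-2] → [-15,4]
step 5: [-15,4] + [+0,-2] → [-15,2]

[-15,2]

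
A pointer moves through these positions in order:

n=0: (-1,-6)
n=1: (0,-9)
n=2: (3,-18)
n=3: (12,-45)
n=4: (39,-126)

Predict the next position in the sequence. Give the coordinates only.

Consecutive displacements (+1,-3), (+3,-9), (+9,-27), (+27,-81) scale by a factor of 3 each step.
step 5: (39,-126) + (+81,-243) → (120,-369)

(120,-369)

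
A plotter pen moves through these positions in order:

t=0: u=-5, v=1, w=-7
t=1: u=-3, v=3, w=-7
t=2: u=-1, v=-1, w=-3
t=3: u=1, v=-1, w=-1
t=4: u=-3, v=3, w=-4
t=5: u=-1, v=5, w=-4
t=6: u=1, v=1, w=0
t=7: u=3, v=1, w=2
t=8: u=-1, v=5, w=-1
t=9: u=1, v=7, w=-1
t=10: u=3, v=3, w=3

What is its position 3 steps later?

u=3, v=9, w=2

Step-to-step displacements: (+2, +2, +0), (+2, -4, +4), (+2, +0, +2), (-4, +4, -3), (+2, +2, +0), (+2, -4, +4), (+2, +0, +2), (-4, +4, -3), (+2, +2, +0), (+2, -4, +4) — a repeating cycle of length 4.
step 11: apply (+2, +0, +2) → u=5, v=3, w=5
step 12: apply (-4, +4, -3) → u=1, v=7, w=2
step 13: apply (+2, +2, +0) → u=3, v=9, w=2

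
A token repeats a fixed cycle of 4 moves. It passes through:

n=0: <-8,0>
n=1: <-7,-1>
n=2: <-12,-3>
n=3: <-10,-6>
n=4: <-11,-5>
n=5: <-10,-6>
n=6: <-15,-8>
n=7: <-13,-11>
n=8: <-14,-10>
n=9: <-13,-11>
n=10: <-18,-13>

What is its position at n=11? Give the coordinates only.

<-16,-16>

Differencing gives <+1,-1>, <-5,-2>, <+2,-3>, <-1,+1>, <+1,-1>, <-5,-2>, <+2,-3>, <-1,+1>, <+1,-1>, <-5,-2>. This is the pattern <+1,-1>, <-5,-2>, <+2,-3>, <-1,+1> repeated.
step 11: apply <+2,-3> → <-16,-16>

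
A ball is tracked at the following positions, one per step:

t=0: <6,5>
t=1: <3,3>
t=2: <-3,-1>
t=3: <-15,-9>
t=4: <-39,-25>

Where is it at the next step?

<-87,-57>

Consecutive displacements <-3,-2>, <-6,-4>, <-12,-8>, <-24,-16> scale by a factor of 2 each step.
step 5: <-39,-25> + <-48,-32> → <-87,-57>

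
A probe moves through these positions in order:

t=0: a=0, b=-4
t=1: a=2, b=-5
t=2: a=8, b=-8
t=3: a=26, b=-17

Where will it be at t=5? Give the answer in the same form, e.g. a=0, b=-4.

Step-to-step displacements: (+2,-1), (+6,-3), (+18,-9); each is 3× the previous.
step 4: a=26, b=-17 + (+54,-27) → a=80, b=-44
step 5: a=80, b=-44 + (+162,-81) → a=242, b=-125

a=242, b=-125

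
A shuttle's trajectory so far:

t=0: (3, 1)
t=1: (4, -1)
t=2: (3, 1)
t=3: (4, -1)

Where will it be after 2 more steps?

(4, -1)

Consecutive displacements (+1, -2), (-1, +2), (+1, -2) scale by a factor of -1 each step.
step 4: (4, -1) + (-1, +2) → (3, 1)
step 5: (3, 1) + (+1, -2) → (4, -1)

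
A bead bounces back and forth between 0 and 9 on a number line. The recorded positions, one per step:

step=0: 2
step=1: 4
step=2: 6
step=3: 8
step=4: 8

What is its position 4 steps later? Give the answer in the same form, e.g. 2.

0

The value reflects between 0 and 9, moving 2 per step.
  step 5: 8 → 6
  step 6: 6 → 4
  step 7: 4 → 2
  step 8: 2 → 0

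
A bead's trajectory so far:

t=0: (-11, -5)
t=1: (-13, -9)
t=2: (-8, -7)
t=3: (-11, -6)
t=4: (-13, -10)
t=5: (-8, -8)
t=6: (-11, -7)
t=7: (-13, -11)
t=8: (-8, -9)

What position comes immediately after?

(-11, -8)

The moves between consecutive positions are (-2, -4), (+5, +2), (-3, +1), (-2, -4), (+5, +2), (-3, +1), (-2, -4), (+5, +2); they repeat the 3-cycle [(-2, -4), (+5, +2), (-3, +1)].
step 9: apply (-3, +1) → (-11, -8)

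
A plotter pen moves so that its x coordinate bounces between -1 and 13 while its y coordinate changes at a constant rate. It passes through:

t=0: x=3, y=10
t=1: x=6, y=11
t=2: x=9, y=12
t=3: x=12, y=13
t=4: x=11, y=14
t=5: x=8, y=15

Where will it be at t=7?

The x coordinate reflects between -1 and 13, moving 3 per step.
  step 6: 8 → 5
  step 7: 5 → 2
The y coordinate changes by +1 each step: at step 7 it is 17.

x=2, y=17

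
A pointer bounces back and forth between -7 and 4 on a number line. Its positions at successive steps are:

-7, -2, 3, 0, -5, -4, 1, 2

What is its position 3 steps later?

The value reflects between -7 and 4, moving 5 per step.
  step 8: 2 → -3
  step 9: -3 → -6
  step 10: -6 → -1

-1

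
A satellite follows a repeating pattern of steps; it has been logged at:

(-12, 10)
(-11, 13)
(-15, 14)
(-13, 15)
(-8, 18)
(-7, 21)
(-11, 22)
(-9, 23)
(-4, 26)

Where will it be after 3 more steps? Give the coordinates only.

The moves between consecutive positions are (+1, +3), (-4, +1), (+2, +1), (+5, +3), (+1, +3), (-4, +1), (+2, +1), (+5, +3); they repeat the 4-cycle [(+1, +3), (-4, +1), (+2, +1), (+5, +3)].
step 9: apply (+1, +3) → (-3, 29)
step 10: apply (-4, +1) → (-7, 30)
step 11: apply (+2, +1) → (-5, 31)

(-5, 31)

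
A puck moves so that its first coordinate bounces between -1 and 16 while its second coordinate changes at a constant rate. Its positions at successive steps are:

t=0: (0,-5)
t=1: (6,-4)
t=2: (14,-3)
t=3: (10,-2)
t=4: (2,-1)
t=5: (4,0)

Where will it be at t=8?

The first coordinate reflects between -1 and 16, moving 8 per step.
  step 6: 4 → 12
  step 7: 12 → 12
  step 8: 12 → 4
The second coordinate changes by +1 each step: at step 8 it is 3.

(4,3)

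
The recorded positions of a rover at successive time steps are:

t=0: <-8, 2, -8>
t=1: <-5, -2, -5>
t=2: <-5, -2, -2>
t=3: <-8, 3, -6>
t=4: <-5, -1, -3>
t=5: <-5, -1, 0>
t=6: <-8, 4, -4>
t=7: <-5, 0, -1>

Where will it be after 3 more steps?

Step-to-step displacements: <+3, -4, +3>, <+0, +0, +3>, <-3, +5, -4>, <+3, -4, +3>, <+0, +0, +3>, <-3, +5, -4>, <+3, -4, +3> — a repeating cycle of length 3.
step 8: apply <+0, +0, +3> → <-5, 0, 2>
step 9: apply <-3, +5, -4> → <-8, 5, -2>
step 10: apply <+3, -4, +3> → <-5, 1, 1>

<-5, 1, 1>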